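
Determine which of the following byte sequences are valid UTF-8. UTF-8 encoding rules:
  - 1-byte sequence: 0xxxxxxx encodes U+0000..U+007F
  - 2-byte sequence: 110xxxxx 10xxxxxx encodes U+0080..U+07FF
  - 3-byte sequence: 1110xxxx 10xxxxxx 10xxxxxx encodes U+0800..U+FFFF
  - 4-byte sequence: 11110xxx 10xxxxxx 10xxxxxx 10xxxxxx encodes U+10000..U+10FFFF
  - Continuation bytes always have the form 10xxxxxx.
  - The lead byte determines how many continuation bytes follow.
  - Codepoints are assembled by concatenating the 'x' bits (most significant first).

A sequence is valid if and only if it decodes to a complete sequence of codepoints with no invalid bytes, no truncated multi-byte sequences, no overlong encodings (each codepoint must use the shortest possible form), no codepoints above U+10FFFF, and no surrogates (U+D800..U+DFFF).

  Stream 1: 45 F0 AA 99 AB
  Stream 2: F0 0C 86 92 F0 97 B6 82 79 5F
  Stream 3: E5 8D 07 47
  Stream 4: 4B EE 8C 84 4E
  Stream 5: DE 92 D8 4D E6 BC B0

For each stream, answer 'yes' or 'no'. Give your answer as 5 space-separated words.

Answer: yes no no yes no

Derivation:
Stream 1: decodes cleanly. VALID
Stream 2: error at byte offset 1. INVALID
Stream 3: error at byte offset 2. INVALID
Stream 4: decodes cleanly. VALID
Stream 5: error at byte offset 3. INVALID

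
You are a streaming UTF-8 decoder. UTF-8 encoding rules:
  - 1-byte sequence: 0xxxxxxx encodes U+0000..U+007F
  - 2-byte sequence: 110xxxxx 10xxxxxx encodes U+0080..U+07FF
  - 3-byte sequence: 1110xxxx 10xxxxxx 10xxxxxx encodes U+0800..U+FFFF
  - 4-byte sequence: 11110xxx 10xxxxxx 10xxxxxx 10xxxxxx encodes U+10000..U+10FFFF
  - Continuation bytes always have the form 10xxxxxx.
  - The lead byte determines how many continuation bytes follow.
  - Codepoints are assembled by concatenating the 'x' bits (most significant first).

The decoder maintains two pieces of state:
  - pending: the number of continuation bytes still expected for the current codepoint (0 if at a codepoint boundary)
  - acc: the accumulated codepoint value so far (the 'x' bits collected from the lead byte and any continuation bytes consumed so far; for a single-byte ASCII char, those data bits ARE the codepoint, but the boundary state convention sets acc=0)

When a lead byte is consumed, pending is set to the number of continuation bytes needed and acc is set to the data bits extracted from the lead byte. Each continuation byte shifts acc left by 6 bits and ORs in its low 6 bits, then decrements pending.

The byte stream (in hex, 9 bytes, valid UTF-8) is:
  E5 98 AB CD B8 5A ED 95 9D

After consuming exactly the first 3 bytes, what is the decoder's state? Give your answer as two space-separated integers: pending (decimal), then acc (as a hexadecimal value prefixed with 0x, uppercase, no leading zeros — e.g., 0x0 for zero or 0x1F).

Byte[0]=E5: 3-byte lead. pending=2, acc=0x5
Byte[1]=98: continuation. acc=(acc<<6)|0x18=0x158, pending=1
Byte[2]=AB: continuation. acc=(acc<<6)|0x2B=0x562B, pending=0

Answer: 0 0x562B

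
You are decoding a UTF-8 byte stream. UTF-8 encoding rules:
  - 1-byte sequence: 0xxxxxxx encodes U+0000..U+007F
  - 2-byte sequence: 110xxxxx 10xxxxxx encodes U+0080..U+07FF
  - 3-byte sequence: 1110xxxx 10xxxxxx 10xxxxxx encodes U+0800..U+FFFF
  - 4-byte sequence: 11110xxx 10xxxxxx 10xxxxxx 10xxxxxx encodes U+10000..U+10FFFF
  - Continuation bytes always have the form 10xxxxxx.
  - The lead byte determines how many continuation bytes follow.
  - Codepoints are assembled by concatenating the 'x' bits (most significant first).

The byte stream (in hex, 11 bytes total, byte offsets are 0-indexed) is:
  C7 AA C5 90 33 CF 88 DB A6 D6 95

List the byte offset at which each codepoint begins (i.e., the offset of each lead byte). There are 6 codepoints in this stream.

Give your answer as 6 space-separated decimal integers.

Byte[0]=C7: 2-byte lead, need 1 cont bytes. acc=0x7
Byte[1]=AA: continuation. acc=(acc<<6)|0x2A=0x1EA
Completed: cp=U+01EA (starts at byte 0)
Byte[2]=C5: 2-byte lead, need 1 cont bytes. acc=0x5
Byte[3]=90: continuation. acc=(acc<<6)|0x10=0x150
Completed: cp=U+0150 (starts at byte 2)
Byte[4]=33: 1-byte ASCII. cp=U+0033
Byte[5]=CF: 2-byte lead, need 1 cont bytes. acc=0xF
Byte[6]=88: continuation. acc=(acc<<6)|0x08=0x3C8
Completed: cp=U+03C8 (starts at byte 5)
Byte[7]=DB: 2-byte lead, need 1 cont bytes. acc=0x1B
Byte[8]=A6: continuation. acc=(acc<<6)|0x26=0x6E6
Completed: cp=U+06E6 (starts at byte 7)
Byte[9]=D6: 2-byte lead, need 1 cont bytes. acc=0x16
Byte[10]=95: continuation. acc=(acc<<6)|0x15=0x595
Completed: cp=U+0595 (starts at byte 9)

Answer: 0 2 4 5 7 9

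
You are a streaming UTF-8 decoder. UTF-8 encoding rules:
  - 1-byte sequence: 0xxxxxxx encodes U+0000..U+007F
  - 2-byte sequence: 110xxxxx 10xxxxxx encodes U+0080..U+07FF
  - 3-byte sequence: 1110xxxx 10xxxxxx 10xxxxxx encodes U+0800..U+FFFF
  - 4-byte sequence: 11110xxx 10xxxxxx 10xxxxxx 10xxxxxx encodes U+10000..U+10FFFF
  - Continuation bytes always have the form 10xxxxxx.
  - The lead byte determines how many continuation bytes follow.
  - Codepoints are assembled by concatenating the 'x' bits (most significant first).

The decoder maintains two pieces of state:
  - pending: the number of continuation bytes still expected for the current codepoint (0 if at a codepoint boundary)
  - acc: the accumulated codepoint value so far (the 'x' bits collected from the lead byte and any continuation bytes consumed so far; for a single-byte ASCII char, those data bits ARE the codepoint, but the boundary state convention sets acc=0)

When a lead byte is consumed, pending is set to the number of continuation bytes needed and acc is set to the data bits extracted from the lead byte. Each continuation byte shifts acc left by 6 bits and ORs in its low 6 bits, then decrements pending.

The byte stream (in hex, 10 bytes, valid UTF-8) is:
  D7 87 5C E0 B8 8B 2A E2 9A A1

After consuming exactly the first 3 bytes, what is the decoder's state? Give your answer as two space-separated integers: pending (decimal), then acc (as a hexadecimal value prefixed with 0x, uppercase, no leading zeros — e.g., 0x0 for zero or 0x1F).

Byte[0]=D7: 2-byte lead. pending=1, acc=0x17
Byte[1]=87: continuation. acc=(acc<<6)|0x07=0x5C7, pending=0
Byte[2]=5C: 1-byte. pending=0, acc=0x0

Answer: 0 0x0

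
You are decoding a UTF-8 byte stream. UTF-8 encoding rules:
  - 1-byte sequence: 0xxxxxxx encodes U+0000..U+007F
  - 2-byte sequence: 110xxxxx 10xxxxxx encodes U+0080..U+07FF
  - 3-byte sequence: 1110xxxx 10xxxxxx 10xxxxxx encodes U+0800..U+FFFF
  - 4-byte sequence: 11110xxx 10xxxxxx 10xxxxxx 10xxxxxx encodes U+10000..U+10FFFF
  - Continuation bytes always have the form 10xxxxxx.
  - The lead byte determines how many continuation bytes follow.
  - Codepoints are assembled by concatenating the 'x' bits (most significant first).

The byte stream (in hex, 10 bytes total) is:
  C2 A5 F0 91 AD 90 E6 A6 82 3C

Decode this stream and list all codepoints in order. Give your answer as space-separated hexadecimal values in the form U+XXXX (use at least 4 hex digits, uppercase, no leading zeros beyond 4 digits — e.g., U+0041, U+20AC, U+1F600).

Byte[0]=C2: 2-byte lead, need 1 cont bytes. acc=0x2
Byte[1]=A5: continuation. acc=(acc<<6)|0x25=0xA5
Completed: cp=U+00A5 (starts at byte 0)
Byte[2]=F0: 4-byte lead, need 3 cont bytes. acc=0x0
Byte[3]=91: continuation. acc=(acc<<6)|0x11=0x11
Byte[4]=AD: continuation. acc=(acc<<6)|0x2D=0x46D
Byte[5]=90: continuation. acc=(acc<<6)|0x10=0x11B50
Completed: cp=U+11B50 (starts at byte 2)
Byte[6]=E6: 3-byte lead, need 2 cont bytes. acc=0x6
Byte[7]=A6: continuation. acc=(acc<<6)|0x26=0x1A6
Byte[8]=82: continuation. acc=(acc<<6)|0x02=0x6982
Completed: cp=U+6982 (starts at byte 6)
Byte[9]=3C: 1-byte ASCII. cp=U+003C

Answer: U+00A5 U+11B50 U+6982 U+003C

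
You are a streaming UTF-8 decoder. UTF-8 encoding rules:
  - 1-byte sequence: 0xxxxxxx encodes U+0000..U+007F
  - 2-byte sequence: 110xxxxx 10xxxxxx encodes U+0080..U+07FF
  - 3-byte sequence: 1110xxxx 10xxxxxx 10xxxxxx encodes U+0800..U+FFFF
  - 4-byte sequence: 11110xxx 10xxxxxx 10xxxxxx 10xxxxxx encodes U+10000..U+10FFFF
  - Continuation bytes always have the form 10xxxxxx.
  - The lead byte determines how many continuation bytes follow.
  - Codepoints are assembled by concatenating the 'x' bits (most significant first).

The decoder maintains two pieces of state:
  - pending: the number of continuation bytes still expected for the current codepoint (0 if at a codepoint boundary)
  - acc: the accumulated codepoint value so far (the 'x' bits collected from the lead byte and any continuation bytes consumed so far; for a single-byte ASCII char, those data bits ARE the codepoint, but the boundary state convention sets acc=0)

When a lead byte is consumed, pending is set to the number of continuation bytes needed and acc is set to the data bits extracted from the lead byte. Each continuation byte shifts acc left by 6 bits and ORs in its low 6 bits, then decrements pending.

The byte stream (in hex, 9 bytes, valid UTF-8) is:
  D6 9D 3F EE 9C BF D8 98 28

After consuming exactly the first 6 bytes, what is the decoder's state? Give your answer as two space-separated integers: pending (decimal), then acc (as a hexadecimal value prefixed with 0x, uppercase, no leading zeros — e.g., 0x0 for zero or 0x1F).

Answer: 0 0xE73F

Derivation:
Byte[0]=D6: 2-byte lead. pending=1, acc=0x16
Byte[1]=9D: continuation. acc=(acc<<6)|0x1D=0x59D, pending=0
Byte[2]=3F: 1-byte. pending=0, acc=0x0
Byte[3]=EE: 3-byte lead. pending=2, acc=0xE
Byte[4]=9C: continuation. acc=(acc<<6)|0x1C=0x39C, pending=1
Byte[5]=BF: continuation. acc=(acc<<6)|0x3F=0xE73F, pending=0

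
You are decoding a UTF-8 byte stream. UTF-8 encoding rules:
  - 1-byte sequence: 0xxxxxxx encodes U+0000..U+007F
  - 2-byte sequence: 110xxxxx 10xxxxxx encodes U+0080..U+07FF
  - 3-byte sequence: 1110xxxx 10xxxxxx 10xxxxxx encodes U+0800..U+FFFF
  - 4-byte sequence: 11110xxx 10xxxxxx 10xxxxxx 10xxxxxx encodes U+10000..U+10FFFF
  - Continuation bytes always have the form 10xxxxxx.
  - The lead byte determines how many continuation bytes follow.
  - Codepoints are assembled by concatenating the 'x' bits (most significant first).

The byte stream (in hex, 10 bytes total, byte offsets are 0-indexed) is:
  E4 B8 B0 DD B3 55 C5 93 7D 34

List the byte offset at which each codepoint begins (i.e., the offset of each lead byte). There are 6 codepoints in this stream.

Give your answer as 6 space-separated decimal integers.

Answer: 0 3 5 6 8 9

Derivation:
Byte[0]=E4: 3-byte lead, need 2 cont bytes. acc=0x4
Byte[1]=B8: continuation. acc=(acc<<6)|0x38=0x138
Byte[2]=B0: continuation. acc=(acc<<6)|0x30=0x4E30
Completed: cp=U+4E30 (starts at byte 0)
Byte[3]=DD: 2-byte lead, need 1 cont bytes. acc=0x1D
Byte[4]=B3: continuation. acc=(acc<<6)|0x33=0x773
Completed: cp=U+0773 (starts at byte 3)
Byte[5]=55: 1-byte ASCII. cp=U+0055
Byte[6]=C5: 2-byte lead, need 1 cont bytes. acc=0x5
Byte[7]=93: continuation. acc=(acc<<6)|0x13=0x153
Completed: cp=U+0153 (starts at byte 6)
Byte[8]=7D: 1-byte ASCII. cp=U+007D
Byte[9]=34: 1-byte ASCII. cp=U+0034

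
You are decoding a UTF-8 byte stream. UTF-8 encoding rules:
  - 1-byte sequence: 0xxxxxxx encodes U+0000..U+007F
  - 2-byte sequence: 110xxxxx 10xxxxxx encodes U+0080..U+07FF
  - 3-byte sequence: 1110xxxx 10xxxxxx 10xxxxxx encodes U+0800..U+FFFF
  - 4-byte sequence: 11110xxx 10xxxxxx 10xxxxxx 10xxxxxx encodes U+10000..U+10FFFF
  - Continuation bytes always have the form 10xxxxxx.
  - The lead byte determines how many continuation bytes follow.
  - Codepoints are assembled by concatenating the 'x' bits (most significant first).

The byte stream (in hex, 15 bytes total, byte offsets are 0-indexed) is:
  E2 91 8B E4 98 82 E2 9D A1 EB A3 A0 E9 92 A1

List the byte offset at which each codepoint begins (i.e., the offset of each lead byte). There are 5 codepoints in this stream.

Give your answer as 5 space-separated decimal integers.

Answer: 0 3 6 9 12

Derivation:
Byte[0]=E2: 3-byte lead, need 2 cont bytes. acc=0x2
Byte[1]=91: continuation. acc=(acc<<6)|0x11=0x91
Byte[2]=8B: continuation. acc=(acc<<6)|0x0B=0x244B
Completed: cp=U+244B (starts at byte 0)
Byte[3]=E4: 3-byte lead, need 2 cont bytes. acc=0x4
Byte[4]=98: continuation. acc=(acc<<6)|0x18=0x118
Byte[5]=82: continuation. acc=(acc<<6)|0x02=0x4602
Completed: cp=U+4602 (starts at byte 3)
Byte[6]=E2: 3-byte lead, need 2 cont bytes. acc=0x2
Byte[7]=9D: continuation. acc=(acc<<6)|0x1D=0x9D
Byte[8]=A1: continuation. acc=(acc<<6)|0x21=0x2761
Completed: cp=U+2761 (starts at byte 6)
Byte[9]=EB: 3-byte lead, need 2 cont bytes. acc=0xB
Byte[10]=A3: continuation. acc=(acc<<6)|0x23=0x2E3
Byte[11]=A0: continuation. acc=(acc<<6)|0x20=0xB8E0
Completed: cp=U+B8E0 (starts at byte 9)
Byte[12]=E9: 3-byte lead, need 2 cont bytes. acc=0x9
Byte[13]=92: continuation. acc=(acc<<6)|0x12=0x252
Byte[14]=A1: continuation. acc=(acc<<6)|0x21=0x94A1
Completed: cp=U+94A1 (starts at byte 12)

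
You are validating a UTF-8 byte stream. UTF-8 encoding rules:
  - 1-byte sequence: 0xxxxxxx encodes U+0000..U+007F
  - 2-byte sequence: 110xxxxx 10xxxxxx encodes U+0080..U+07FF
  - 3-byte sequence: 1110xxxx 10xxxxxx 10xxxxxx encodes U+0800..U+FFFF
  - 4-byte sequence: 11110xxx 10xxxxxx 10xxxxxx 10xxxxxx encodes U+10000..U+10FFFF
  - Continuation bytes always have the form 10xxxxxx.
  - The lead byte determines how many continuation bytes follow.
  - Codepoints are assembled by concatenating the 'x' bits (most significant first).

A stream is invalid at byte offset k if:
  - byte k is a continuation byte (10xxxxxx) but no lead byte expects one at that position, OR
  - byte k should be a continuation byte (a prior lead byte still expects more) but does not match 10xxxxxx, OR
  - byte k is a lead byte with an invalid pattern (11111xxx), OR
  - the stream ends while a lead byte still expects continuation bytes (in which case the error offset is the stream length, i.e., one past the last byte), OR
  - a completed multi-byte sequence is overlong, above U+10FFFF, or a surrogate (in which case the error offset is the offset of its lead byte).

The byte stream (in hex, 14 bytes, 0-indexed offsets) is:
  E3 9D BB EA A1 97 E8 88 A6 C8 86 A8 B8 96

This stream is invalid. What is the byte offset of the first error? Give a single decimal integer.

Byte[0]=E3: 3-byte lead, need 2 cont bytes. acc=0x3
Byte[1]=9D: continuation. acc=(acc<<6)|0x1D=0xDD
Byte[2]=BB: continuation. acc=(acc<<6)|0x3B=0x377B
Completed: cp=U+377B (starts at byte 0)
Byte[3]=EA: 3-byte lead, need 2 cont bytes. acc=0xA
Byte[4]=A1: continuation. acc=(acc<<6)|0x21=0x2A1
Byte[5]=97: continuation. acc=(acc<<6)|0x17=0xA857
Completed: cp=U+A857 (starts at byte 3)
Byte[6]=E8: 3-byte lead, need 2 cont bytes. acc=0x8
Byte[7]=88: continuation. acc=(acc<<6)|0x08=0x208
Byte[8]=A6: continuation. acc=(acc<<6)|0x26=0x8226
Completed: cp=U+8226 (starts at byte 6)
Byte[9]=C8: 2-byte lead, need 1 cont bytes. acc=0x8
Byte[10]=86: continuation. acc=(acc<<6)|0x06=0x206
Completed: cp=U+0206 (starts at byte 9)
Byte[11]=A8: INVALID lead byte (not 0xxx/110x/1110/11110)

Answer: 11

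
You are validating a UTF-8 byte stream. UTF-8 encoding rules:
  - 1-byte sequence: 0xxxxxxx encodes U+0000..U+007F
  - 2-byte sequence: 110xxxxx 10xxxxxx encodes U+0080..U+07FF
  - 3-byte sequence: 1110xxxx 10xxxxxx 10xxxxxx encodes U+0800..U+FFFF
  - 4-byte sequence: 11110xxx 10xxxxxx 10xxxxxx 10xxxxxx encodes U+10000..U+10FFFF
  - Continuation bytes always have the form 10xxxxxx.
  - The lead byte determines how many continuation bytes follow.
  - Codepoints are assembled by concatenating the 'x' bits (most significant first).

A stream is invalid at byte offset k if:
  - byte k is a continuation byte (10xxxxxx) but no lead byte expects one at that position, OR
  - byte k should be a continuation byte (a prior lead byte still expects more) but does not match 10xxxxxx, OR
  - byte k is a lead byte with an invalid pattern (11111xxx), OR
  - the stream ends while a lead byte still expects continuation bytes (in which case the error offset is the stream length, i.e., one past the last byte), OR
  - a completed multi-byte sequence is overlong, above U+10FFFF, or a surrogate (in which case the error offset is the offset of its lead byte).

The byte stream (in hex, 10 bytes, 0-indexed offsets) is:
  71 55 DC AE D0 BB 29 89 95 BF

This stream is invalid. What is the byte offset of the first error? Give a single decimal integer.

Byte[0]=71: 1-byte ASCII. cp=U+0071
Byte[1]=55: 1-byte ASCII. cp=U+0055
Byte[2]=DC: 2-byte lead, need 1 cont bytes. acc=0x1C
Byte[3]=AE: continuation. acc=(acc<<6)|0x2E=0x72E
Completed: cp=U+072E (starts at byte 2)
Byte[4]=D0: 2-byte lead, need 1 cont bytes. acc=0x10
Byte[5]=BB: continuation. acc=(acc<<6)|0x3B=0x43B
Completed: cp=U+043B (starts at byte 4)
Byte[6]=29: 1-byte ASCII. cp=U+0029
Byte[7]=89: INVALID lead byte (not 0xxx/110x/1110/11110)

Answer: 7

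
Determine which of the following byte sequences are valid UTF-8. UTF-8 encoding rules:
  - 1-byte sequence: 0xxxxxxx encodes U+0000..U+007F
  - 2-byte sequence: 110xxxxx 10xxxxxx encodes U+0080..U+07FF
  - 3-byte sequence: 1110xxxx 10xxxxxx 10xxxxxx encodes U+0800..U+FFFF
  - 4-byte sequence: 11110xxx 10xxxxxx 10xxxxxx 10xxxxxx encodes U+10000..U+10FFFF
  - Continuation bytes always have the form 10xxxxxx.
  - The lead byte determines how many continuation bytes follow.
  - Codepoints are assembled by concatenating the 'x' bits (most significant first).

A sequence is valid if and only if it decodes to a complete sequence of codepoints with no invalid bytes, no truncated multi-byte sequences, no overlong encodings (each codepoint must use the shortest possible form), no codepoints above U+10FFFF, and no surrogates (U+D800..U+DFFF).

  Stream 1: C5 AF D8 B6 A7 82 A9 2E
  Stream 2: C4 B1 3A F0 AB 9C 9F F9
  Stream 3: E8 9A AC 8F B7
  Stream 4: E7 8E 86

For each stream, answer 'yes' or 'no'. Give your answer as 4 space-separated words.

Stream 1: error at byte offset 4. INVALID
Stream 2: error at byte offset 7. INVALID
Stream 3: error at byte offset 3. INVALID
Stream 4: decodes cleanly. VALID

Answer: no no no yes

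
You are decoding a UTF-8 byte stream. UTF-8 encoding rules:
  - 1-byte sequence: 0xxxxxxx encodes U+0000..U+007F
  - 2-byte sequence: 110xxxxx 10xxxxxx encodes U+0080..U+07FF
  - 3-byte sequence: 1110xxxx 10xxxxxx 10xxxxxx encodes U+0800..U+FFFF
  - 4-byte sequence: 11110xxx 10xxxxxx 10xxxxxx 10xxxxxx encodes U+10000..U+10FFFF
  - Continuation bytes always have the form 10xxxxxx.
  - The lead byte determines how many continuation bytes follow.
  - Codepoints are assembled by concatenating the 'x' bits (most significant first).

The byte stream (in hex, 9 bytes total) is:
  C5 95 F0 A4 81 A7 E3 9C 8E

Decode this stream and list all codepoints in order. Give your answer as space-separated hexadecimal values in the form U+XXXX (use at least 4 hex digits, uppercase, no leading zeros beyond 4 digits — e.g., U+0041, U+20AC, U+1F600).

Byte[0]=C5: 2-byte lead, need 1 cont bytes. acc=0x5
Byte[1]=95: continuation. acc=(acc<<6)|0x15=0x155
Completed: cp=U+0155 (starts at byte 0)
Byte[2]=F0: 4-byte lead, need 3 cont bytes. acc=0x0
Byte[3]=A4: continuation. acc=(acc<<6)|0x24=0x24
Byte[4]=81: continuation. acc=(acc<<6)|0x01=0x901
Byte[5]=A7: continuation. acc=(acc<<6)|0x27=0x24067
Completed: cp=U+24067 (starts at byte 2)
Byte[6]=E3: 3-byte lead, need 2 cont bytes. acc=0x3
Byte[7]=9C: continuation. acc=(acc<<6)|0x1C=0xDC
Byte[8]=8E: continuation. acc=(acc<<6)|0x0E=0x370E
Completed: cp=U+370E (starts at byte 6)

Answer: U+0155 U+24067 U+370E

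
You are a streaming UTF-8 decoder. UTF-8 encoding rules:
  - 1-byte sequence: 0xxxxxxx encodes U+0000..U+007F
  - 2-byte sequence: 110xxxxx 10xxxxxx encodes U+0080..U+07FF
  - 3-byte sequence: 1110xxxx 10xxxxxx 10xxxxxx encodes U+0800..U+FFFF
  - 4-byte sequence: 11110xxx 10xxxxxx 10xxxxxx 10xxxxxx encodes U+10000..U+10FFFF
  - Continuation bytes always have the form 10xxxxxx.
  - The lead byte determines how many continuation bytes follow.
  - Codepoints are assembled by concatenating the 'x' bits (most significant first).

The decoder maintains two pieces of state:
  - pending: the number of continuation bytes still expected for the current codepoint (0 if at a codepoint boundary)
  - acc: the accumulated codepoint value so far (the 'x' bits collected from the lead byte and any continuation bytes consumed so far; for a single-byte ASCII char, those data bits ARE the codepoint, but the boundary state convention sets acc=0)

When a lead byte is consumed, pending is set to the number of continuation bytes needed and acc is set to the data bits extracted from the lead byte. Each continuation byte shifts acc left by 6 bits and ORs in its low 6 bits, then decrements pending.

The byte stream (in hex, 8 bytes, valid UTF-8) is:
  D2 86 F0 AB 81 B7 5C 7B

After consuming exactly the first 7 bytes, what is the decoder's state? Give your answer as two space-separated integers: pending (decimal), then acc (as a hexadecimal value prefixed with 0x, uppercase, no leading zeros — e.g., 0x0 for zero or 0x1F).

Byte[0]=D2: 2-byte lead. pending=1, acc=0x12
Byte[1]=86: continuation. acc=(acc<<6)|0x06=0x486, pending=0
Byte[2]=F0: 4-byte lead. pending=3, acc=0x0
Byte[3]=AB: continuation. acc=(acc<<6)|0x2B=0x2B, pending=2
Byte[4]=81: continuation. acc=(acc<<6)|0x01=0xAC1, pending=1
Byte[5]=B7: continuation. acc=(acc<<6)|0x37=0x2B077, pending=0
Byte[6]=5C: 1-byte. pending=0, acc=0x0

Answer: 0 0x0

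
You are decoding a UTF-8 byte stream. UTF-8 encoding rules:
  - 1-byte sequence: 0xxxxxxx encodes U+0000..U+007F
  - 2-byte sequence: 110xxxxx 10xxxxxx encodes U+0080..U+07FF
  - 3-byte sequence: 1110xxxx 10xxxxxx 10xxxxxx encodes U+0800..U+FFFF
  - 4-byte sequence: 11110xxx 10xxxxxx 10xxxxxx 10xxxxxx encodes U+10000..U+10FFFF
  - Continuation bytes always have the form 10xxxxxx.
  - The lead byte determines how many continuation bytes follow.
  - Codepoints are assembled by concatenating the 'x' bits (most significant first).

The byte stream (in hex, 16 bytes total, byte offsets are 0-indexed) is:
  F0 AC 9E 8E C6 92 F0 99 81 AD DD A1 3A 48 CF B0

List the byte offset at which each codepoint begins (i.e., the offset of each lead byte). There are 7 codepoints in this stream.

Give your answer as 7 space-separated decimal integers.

Byte[0]=F0: 4-byte lead, need 3 cont bytes. acc=0x0
Byte[1]=AC: continuation. acc=(acc<<6)|0x2C=0x2C
Byte[2]=9E: continuation. acc=(acc<<6)|0x1E=0xB1E
Byte[3]=8E: continuation. acc=(acc<<6)|0x0E=0x2C78E
Completed: cp=U+2C78E (starts at byte 0)
Byte[4]=C6: 2-byte lead, need 1 cont bytes. acc=0x6
Byte[5]=92: continuation. acc=(acc<<6)|0x12=0x192
Completed: cp=U+0192 (starts at byte 4)
Byte[6]=F0: 4-byte lead, need 3 cont bytes. acc=0x0
Byte[7]=99: continuation. acc=(acc<<6)|0x19=0x19
Byte[8]=81: continuation. acc=(acc<<6)|0x01=0x641
Byte[9]=AD: continuation. acc=(acc<<6)|0x2D=0x1906D
Completed: cp=U+1906D (starts at byte 6)
Byte[10]=DD: 2-byte lead, need 1 cont bytes. acc=0x1D
Byte[11]=A1: continuation. acc=(acc<<6)|0x21=0x761
Completed: cp=U+0761 (starts at byte 10)
Byte[12]=3A: 1-byte ASCII. cp=U+003A
Byte[13]=48: 1-byte ASCII. cp=U+0048
Byte[14]=CF: 2-byte lead, need 1 cont bytes. acc=0xF
Byte[15]=B0: continuation. acc=(acc<<6)|0x30=0x3F0
Completed: cp=U+03F0 (starts at byte 14)

Answer: 0 4 6 10 12 13 14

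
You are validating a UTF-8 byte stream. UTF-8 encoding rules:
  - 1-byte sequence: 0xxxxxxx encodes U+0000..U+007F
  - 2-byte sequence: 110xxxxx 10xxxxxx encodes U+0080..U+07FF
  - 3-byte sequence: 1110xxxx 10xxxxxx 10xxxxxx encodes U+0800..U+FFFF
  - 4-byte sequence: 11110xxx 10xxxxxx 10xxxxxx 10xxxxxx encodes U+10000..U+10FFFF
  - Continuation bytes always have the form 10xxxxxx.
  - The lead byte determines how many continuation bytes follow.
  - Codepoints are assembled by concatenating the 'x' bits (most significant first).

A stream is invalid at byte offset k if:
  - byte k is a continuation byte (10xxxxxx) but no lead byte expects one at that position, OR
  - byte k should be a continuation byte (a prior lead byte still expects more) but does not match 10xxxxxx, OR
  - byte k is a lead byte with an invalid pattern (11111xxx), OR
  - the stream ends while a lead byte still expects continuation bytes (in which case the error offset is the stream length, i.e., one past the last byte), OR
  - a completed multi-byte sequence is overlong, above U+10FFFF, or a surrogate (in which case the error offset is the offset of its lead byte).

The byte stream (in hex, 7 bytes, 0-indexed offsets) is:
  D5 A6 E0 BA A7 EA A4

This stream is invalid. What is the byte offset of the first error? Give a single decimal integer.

Answer: 7

Derivation:
Byte[0]=D5: 2-byte lead, need 1 cont bytes. acc=0x15
Byte[1]=A6: continuation. acc=(acc<<6)|0x26=0x566
Completed: cp=U+0566 (starts at byte 0)
Byte[2]=E0: 3-byte lead, need 2 cont bytes. acc=0x0
Byte[3]=BA: continuation. acc=(acc<<6)|0x3A=0x3A
Byte[4]=A7: continuation. acc=(acc<<6)|0x27=0xEA7
Completed: cp=U+0EA7 (starts at byte 2)
Byte[5]=EA: 3-byte lead, need 2 cont bytes. acc=0xA
Byte[6]=A4: continuation. acc=(acc<<6)|0x24=0x2A4
Byte[7]: stream ended, expected continuation. INVALID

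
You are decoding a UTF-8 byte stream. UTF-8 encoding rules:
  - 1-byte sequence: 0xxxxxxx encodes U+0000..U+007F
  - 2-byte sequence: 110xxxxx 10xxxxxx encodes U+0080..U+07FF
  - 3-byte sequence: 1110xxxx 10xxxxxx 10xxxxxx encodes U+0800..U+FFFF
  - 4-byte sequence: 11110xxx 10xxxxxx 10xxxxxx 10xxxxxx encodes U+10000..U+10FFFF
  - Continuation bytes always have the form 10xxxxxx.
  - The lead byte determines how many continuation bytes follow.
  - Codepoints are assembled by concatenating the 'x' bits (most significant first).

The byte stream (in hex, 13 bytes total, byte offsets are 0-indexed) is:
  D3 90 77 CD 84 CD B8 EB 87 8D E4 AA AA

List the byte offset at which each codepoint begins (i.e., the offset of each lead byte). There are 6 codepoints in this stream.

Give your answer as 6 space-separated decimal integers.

Answer: 0 2 3 5 7 10

Derivation:
Byte[0]=D3: 2-byte lead, need 1 cont bytes. acc=0x13
Byte[1]=90: continuation. acc=(acc<<6)|0x10=0x4D0
Completed: cp=U+04D0 (starts at byte 0)
Byte[2]=77: 1-byte ASCII. cp=U+0077
Byte[3]=CD: 2-byte lead, need 1 cont bytes. acc=0xD
Byte[4]=84: continuation. acc=(acc<<6)|0x04=0x344
Completed: cp=U+0344 (starts at byte 3)
Byte[5]=CD: 2-byte lead, need 1 cont bytes. acc=0xD
Byte[6]=B8: continuation. acc=(acc<<6)|0x38=0x378
Completed: cp=U+0378 (starts at byte 5)
Byte[7]=EB: 3-byte lead, need 2 cont bytes. acc=0xB
Byte[8]=87: continuation. acc=(acc<<6)|0x07=0x2C7
Byte[9]=8D: continuation. acc=(acc<<6)|0x0D=0xB1CD
Completed: cp=U+B1CD (starts at byte 7)
Byte[10]=E4: 3-byte lead, need 2 cont bytes. acc=0x4
Byte[11]=AA: continuation. acc=(acc<<6)|0x2A=0x12A
Byte[12]=AA: continuation. acc=(acc<<6)|0x2A=0x4AAA
Completed: cp=U+4AAA (starts at byte 10)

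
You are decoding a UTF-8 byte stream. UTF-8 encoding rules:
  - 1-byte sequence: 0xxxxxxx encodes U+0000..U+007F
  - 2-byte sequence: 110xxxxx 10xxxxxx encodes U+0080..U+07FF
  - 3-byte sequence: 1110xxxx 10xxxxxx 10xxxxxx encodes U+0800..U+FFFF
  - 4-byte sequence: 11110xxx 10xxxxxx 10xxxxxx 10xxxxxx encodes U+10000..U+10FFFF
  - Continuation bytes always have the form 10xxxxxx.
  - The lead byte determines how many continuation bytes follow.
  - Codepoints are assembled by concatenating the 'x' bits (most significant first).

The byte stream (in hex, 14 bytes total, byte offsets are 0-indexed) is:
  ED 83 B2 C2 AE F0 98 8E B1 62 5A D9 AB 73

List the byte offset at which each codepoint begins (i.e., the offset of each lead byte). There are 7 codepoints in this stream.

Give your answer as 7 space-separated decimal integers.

Answer: 0 3 5 9 10 11 13

Derivation:
Byte[0]=ED: 3-byte lead, need 2 cont bytes. acc=0xD
Byte[1]=83: continuation. acc=(acc<<6)|0x03=0x343
Byte[2]=B2: continuation. acc=(acc<<6)|0x32=0xD0F2
Completed: cp=U+D0F2 (starts at byte 0)
Byte[3]=C2: 2-byte lead, need 1 cont bytes. acc=0x2
Byte[4]=AE: continuation. acc=(acc<<6)|0x2E=0xAE
Completed: cp=U+00AE (starts at byte 3)
Byte[5]=F0: 4-byte lead, need 3 cont bytes. acc=0x0
Byte[6]=98: continuation. acc=(acc<<6)|0x18=0x18
Byte[7]=8E: continuation. acc=(acc<<6)|0x0E=0x60E
Byte[8]=B1: continuation. acc=(acc<<6)|0x31=0x183B1
Completed: cp=U+183B1 (starts at byte 5)
Byte[9]=62: 1-byte ASCII. cp=U+0062
Byte[10]=5A: 1-byte ASCII. cp=U+005A
Byte[11]=D9: 2-byte lead, need 1 cont bytes. acc=0x19
Byte[12]=AB: continuation. acc=(acc<<6)|0x2B=0x66B
Completed: cp=U+066B (starts at byte 11)
Byte[13]=73: 1-byte ASCII. cp=U+0073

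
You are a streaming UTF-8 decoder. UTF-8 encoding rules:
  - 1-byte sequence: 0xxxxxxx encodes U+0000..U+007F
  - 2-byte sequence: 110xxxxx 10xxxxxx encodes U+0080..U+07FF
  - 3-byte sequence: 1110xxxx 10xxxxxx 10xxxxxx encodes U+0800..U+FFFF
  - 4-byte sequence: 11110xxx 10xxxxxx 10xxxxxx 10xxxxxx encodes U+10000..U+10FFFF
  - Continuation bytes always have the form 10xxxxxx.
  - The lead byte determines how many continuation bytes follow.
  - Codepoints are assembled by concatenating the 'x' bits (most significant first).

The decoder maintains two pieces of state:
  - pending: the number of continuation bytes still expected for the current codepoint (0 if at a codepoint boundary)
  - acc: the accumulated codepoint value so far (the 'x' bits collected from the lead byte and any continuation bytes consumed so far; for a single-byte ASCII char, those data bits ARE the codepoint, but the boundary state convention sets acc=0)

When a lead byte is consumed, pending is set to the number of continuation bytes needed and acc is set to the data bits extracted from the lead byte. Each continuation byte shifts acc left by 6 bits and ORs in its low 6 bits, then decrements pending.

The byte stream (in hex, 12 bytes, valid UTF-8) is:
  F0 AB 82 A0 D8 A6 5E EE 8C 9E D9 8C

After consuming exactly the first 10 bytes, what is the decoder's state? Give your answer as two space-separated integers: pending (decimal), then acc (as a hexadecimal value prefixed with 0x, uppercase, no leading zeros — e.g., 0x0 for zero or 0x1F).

Byte[0]=F0: 4-byte lead. pending=3, acc=0x0
Byte[1]=AB: continuation. acc=(acc<<6)|0x2B=0x2B, pending=2
Byte[2]=82: continuation. acc=(acc<<6)|0x02=0xAC2, pending=1
Byte[3]=A0: continuation. acc=(acc<<6)|0x20=0x2B0A0, pending=0
Byte[4]=D8: 2-byte lead. pending=1, acc=0x18
Byte[5]=A6: continuation. acc=(acc<<6)|0x26=0x626, pending=0
Byte[6]=5E: 1-byte. pending=0, acc=0x0
Byte[7]=EE: 3-byte lead. pending=2, acc=0xE
Byte[8]=8C: continuation. acc=(acc<<6)|0x0C=0x38C, pending=1
Byte[9]=9E: continuation. acc=(acc<<6)|0x1E=0xE31E, pending=0

Answer: 0 0xE31E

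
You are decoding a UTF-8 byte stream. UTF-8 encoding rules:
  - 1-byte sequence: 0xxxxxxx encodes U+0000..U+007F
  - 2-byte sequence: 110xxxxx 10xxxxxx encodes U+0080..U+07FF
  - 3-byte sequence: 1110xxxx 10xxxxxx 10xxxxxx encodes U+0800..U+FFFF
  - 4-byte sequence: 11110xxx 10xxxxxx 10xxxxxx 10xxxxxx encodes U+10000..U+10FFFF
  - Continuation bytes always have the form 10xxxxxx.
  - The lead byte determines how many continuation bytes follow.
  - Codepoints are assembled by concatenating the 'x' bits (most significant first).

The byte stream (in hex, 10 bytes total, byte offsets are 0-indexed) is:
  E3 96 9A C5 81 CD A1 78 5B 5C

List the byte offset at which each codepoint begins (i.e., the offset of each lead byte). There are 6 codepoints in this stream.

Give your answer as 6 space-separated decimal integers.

Answer: 0 3 5 7 8 9

Derivation:
Byte[0]=E3: 3-byte lead, need 2 cont bytes. acc=0x3
Byte[1]=96: continuation. acc=(acc<<6)|0x16=0xD6
Byte[2]=9A: continuation. acc=(acc<<6)|0x1A=0x359A
Completed: cp=U+359A (starts at byte 0)
Byte[3]=C5: 2-byte lead, need 1 cont bytes. acc=0x5
Byte[4]=81: continuation. acc=(acc<<6)|0x01=0x141
Completed: cp=U+0141 (starts at byte 3)
Byte[5]=CD: 2-byte lead, need 1 cont bytes. acc=0xD
Byte[6]=A1: continuation. acc=(acc<<6)|0x21=0x361
Completed: cp=U+0361 (starts at byte 5)
Byte[7]=78: 1-byte ASCII. cp=U+0078
Byte[8]=5B: 1-byte ASCII. cp=U+005B
Byte[9]=5C: 1-byte ASCII. cp=U+005C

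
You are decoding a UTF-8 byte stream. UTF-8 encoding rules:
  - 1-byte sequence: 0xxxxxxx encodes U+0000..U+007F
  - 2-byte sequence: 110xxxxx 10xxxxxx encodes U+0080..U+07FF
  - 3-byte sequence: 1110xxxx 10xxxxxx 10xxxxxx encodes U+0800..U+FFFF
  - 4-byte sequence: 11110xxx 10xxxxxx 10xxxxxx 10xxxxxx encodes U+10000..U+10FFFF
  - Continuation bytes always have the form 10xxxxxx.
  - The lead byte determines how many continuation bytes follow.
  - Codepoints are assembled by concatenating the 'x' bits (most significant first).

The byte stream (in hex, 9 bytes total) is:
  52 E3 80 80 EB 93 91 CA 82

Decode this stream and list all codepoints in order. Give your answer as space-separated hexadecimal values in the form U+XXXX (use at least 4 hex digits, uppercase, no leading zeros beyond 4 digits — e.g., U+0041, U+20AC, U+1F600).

Answer: U+0052 U+3000 U+B4D1 U+0282

Derivation:
Byte[0]=52: 1-byte ASCII. cp=U+0052
Byte[1]=E3: 3-byte lead, need 2 cont bytes. acc=0x3
Byte[2]=80: continuation. acc=(acc<<6)|0x00=0xC0
Byte[3]=80: continuation. acc=(acc<<6)|0x00=0x3000
Completed: cp=U+3000 (starts at byte 1)
Byte[4]=EB: 3-byte lead, need 2 cont bytes. acc=0xB
Byte[5]=93: continuation. acc=(acc<<6)|0x13=0x2D3
Byte[6]=91: continuation. acc=(acc<<6)|0x11=0xB4D1
Completed: cp=U+B4D1 (starts at byte 4)
Byte[7]=CA: 2-byte lead, need 1 cont bytes. acc=0xA
Byte[8]=82: continuation. acc=(acc<<6)|0x02=0x282
Completed: cp=U+0282 (starts at byte 7)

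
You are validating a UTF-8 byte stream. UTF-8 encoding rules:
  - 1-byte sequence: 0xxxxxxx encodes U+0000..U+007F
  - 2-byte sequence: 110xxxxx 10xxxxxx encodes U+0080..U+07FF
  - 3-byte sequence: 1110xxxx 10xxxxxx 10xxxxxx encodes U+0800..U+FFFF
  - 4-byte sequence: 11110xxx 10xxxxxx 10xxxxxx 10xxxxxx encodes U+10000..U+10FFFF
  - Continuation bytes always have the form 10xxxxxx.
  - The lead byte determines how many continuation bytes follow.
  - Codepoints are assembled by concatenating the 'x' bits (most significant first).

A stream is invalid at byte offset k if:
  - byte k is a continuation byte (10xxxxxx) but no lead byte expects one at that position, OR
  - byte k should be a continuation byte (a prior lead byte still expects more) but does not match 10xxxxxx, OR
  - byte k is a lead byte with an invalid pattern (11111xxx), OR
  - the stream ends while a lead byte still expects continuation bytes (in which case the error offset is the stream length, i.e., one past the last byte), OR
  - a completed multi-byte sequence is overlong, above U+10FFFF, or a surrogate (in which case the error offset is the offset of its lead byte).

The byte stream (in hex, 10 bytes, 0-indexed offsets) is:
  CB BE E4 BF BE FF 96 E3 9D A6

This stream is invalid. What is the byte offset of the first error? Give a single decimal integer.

Byte[0]=CB: 2-byte lead, need 1 cont bytes. acc=0xB
Byte[1]=BE: continuation. acc=(acc<<6)|0x3E=0x2FE
Completed: cp=U+02FE (starts at byte 0)
Byte[2]=E4: 3-byte lead, need 2 cont bytes. acc=0x4
Byte[3]=BF: continuation. acc=(acc<<6)|0x3F=0x13F
Byte[4]=BE: continuation. acc=(acc<<6)|0x3E=0x4FFE
Completed: cp=U+4FFE (starts at byte 2)
Byte[5]=FF: INVALID lead byte (not 0xxx/110x/1110/11110)

Answer: 5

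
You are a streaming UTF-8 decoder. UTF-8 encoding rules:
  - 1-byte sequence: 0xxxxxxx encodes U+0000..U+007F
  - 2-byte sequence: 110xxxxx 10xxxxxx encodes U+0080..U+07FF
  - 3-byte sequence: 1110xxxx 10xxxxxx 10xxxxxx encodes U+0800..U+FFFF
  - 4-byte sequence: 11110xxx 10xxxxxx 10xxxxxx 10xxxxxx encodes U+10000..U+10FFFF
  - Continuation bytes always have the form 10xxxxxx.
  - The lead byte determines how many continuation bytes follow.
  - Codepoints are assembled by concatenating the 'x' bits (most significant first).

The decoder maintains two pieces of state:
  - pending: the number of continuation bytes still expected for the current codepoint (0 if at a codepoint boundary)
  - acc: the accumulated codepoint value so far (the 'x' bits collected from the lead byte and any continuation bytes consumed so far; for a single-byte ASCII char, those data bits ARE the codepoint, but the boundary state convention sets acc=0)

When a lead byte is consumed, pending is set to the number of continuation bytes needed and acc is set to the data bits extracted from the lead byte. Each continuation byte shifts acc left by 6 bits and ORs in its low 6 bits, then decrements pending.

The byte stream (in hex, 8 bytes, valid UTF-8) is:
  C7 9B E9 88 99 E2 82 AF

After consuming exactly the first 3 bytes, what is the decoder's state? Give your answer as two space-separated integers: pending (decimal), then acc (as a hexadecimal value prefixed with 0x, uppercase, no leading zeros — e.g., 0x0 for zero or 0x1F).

Byte[0]=C7: 2-byte lead. pending=1, acc=0x7
Byte[1]=9B: continuation. acc=(acc<<6)|0x1B=0x1DB, pending=0
Byte[2]=E9: 3-byte lead. pending=2, acc=0x9

Answer: 2 0x9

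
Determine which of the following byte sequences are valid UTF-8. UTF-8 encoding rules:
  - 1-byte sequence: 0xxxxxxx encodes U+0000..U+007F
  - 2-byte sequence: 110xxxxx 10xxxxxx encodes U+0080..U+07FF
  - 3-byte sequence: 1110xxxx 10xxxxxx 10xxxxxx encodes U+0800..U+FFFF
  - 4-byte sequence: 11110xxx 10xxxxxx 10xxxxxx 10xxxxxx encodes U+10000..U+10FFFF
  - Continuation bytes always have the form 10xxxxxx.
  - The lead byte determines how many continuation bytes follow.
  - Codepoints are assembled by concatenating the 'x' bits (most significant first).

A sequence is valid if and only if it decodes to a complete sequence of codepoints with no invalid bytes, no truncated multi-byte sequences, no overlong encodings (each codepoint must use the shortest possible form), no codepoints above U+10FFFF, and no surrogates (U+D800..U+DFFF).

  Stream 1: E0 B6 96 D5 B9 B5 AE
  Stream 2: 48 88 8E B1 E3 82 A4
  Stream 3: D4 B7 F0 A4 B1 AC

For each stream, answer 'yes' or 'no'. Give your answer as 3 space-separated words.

Answer: no no yes

Derivation:
Stream 1: error at byte offset 5. INVALID
Stream 2: error at byte offset 1. INVALID
Stream 3: decodes cleanly. VALID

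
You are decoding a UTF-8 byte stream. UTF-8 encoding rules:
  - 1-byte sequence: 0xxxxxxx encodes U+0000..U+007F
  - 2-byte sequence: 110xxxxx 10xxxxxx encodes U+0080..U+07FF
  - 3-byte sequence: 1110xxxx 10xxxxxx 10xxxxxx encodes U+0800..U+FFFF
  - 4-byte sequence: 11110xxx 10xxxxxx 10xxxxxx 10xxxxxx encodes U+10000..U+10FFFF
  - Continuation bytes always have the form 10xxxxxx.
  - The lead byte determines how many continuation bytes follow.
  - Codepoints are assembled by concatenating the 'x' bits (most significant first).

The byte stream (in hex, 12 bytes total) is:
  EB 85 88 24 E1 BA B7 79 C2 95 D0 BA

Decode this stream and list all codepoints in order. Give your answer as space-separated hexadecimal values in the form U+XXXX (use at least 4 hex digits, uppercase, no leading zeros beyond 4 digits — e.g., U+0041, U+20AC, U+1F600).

Answer: U+B148 U+0024 U+1EB7 U+0079 U+0095 U+043A

Derivation:
Byte[0]=EB: 3-byte lead, need 2 cont bytes. acc=0xB
Byte[1]=85: continuation. acc=(acc<<6)|0x05=0x2C5
Byte[2]=88: continuation. acc=(acc<<6)|0x08=0xB148
Completed: cp=U+B148 (starts at byte 0)
Byte[3]=24: 1-byte ASCII. cp=U+0024
Byte[4]=E1: 3-byte lead, need 2 cont bytes. acc=0x1
Byte[5]=BA: continuation. acc=(acc<<6)|0x3A=0x7A
Byte[6]=B7: continuation. acc=(acc<<6)|0x37=0x1EB7
Completed: cp=U+1EB7 (starts at byte 4)
Byte[7]=79: 1-byte ASCII. cp=U+0079
Byte[8]=C2: 2-byte lead, need 1 cont bytes. acc=0x2
Byte[9]=95: continuation. acc=(acc<<6)|0x15=0x95
Completed: cp=U+0095 (starts at byte 8)
Byte[10]=D0: 2-byte lead, need 1 cont bytes. acc=0x10
Byte[11]=BA: continuation. acc=(acc<<6)|0x3A=0x43A
Completed: cp=U+043A (starts at byte 10)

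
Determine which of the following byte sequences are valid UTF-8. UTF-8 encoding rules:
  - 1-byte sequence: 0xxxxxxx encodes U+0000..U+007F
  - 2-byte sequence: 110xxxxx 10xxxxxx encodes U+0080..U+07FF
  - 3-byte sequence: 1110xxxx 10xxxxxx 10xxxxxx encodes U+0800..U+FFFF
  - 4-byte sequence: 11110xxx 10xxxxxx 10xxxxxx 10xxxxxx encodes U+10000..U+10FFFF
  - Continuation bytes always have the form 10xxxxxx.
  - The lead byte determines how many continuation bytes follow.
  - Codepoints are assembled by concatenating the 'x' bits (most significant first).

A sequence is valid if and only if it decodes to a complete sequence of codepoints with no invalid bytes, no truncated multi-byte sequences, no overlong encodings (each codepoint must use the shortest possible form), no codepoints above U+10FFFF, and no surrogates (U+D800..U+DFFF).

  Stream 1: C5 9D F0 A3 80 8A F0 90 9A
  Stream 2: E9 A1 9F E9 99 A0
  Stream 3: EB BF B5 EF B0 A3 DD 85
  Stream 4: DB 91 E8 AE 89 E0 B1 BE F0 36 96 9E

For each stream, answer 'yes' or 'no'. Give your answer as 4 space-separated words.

Answer: no yes yes no

Derivation:
Stream 1: error at byte offset 9. INVALID
Stream 2: decodes cleanly. VALID
Stream 3: decodes cleanly. VALID
Stream 4: error at byte offset 9. INVALID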